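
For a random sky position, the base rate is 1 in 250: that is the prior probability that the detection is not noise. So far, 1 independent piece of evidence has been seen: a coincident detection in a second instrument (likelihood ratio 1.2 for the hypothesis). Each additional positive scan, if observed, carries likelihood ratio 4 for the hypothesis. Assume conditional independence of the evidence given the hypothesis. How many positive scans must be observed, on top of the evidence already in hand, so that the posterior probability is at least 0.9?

Prior odds = 0.004/0.996 = 1/249.
Bayes factor of the evidence already in hand = 1.2.
Odds after that evidence = (1/249) × 1.2 = 2/415.
Target odds = 0.9/0.1 = 9.
Need 4ⁿ ≥ 9 ÷ (2/415) = 1867.5.
4⁵ = 1024 falls short of 1867.5 but 4⁶ = 4096 reaches it, so n = 6.

6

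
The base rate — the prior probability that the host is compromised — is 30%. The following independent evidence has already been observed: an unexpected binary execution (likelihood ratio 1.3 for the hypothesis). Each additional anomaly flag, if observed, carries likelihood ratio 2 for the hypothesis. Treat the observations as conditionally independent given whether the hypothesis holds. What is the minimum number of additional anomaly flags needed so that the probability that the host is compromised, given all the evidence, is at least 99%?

Prior odds = 0.3/0.7 = 3/7.
Bayes factor of the evidence already in hand = 1.3.
Odds after that evidence = (3/7) × 1.3 = 39/70.
Target odds = 0.99/0.01 = 99.
Need 2ⁿ ≥ 99 ÷ (39/70) = 2310/13.
2⁷ = 128 falls short of 2310/13 but 2⁸ = 256 reaches it, so n = 8.

8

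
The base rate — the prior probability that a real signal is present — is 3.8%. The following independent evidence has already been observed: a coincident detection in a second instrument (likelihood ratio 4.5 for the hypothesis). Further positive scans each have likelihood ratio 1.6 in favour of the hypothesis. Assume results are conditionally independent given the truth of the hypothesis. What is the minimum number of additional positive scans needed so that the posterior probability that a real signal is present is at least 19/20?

Prior odds = 0.038/0.962 = 19/481.
Bayes factor of the evidence already in hand = 4.5.
Odds after that evidence = (19/481) × 4.5 = 171/962.
Target odds = 0.95/0.05 = 19.
Need 1.6ⁿ ≥ 19 ÷ (171/962) = 962/9.
1.6⁹ = 134217728/1953125 falls short of 962/9 but 1.6¹⁰ ≈109.951 reaches it, so n = 10.

10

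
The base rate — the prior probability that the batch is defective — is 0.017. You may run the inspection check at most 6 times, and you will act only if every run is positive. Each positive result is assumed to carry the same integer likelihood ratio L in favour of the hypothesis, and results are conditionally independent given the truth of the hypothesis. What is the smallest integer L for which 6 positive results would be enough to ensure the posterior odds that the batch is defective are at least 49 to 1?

Prior odds = 0.017/0.983 = 17/983.
Target odds = 49.
Need L⁶ ≥ 49 ÷ (17/983) = 48167/17.
3⁶ = 729 < 48167/17 ≤ 4096 = 4⁶, so L = 4.

4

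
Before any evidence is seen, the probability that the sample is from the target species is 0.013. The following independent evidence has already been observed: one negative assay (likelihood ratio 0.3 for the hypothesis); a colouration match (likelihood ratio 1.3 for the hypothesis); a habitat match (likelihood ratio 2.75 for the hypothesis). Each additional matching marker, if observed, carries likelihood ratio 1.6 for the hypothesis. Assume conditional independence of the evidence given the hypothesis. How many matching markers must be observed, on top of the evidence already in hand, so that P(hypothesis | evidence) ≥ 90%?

14

Prior odds = 0.013/0.987 = 13/987.
Combined Bayes factor of the evidence already in hand = 0.3 × 1.3 × 2.75 = 1.0725.
Odds after that evidence = (13/987) × 1.0725 = 1859/131600.
Target odds = 0.9/0.1 = 9.
Need 1.6ⁿ ≥ 9 ÷ (1859/131600) = 1184400/1859.
1.6¹³ ≈450.36 falls short of 1184400/1859 but 1.6¹⁴ ≈720.576 reaches it, so n = 14.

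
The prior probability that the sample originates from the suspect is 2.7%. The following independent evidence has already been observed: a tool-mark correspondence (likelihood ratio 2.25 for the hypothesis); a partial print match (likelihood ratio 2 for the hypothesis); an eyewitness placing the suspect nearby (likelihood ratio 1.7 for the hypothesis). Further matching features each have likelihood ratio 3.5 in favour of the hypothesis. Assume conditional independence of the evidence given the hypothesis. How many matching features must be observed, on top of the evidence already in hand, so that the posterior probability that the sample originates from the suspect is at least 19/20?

Prior odds = 0.027/0.973 = 27/973.
Combined Bayes factor of the evidence already in hand = 2.25 × 2 × 1.7 = 7.65.
Odds after that evidence = (27/973) × 7.65 = 4131/19460.
Target odds = 0.95/0.05 = 19.
Need 3.5ⁿ ≥ 19 ÷ (4131/19460) = 369740/4131.
3.5³ = 42.875 falls short of 369740/4131 but 3.5⁴ = 150.0625 reaches it, so n = 4.

4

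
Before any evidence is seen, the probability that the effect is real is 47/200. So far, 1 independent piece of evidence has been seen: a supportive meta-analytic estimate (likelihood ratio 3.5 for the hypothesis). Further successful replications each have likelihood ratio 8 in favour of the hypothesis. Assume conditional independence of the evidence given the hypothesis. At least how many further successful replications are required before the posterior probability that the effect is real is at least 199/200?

Prior odds = 0.235/0.765 = 47/153.
Bayes factor of the evidence already in hand = 3.5.
Odds after that evidence = (47/153) × 3.5 = 329/306.
Target odds = 0.995/0.005 = 199.
Need 8ⁿ ≥ 199 ÷ (329/306) = 60894/329.
8² = 64 falls short of 60894/329 but 8³ = 512 reaches it, so n = 3.

3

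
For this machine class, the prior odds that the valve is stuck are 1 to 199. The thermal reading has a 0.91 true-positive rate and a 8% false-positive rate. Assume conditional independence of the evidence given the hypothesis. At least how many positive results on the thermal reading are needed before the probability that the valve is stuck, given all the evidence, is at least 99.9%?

Prior odds = 1/199.
Likelihood ratio of a positive result = 0.91/0.08 = 11.375.
Target posterior odds = 0.999/0.001 = 999.
Require 11.375ⁿ ≥ 999 ÷ (1/199) = 198801.
11.375⁵ ≈190439 falls short of 198801 but 11.375⁶ ≈2.16625e+06 reaches it, so n = 6.

6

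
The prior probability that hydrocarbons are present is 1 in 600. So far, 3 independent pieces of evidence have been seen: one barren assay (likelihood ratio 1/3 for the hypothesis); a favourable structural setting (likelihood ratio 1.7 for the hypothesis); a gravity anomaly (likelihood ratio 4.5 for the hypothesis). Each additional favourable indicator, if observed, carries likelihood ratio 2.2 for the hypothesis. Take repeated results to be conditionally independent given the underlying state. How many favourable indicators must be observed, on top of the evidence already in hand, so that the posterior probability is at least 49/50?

Prior odds = (1/600)/(599/600) = 1/599.
Combined Bayes factor of the evidence already in hand = (1/3) × 1.7 × 4.5 = 2.55.
Odds after that evidence = (1/599) × 2.55 = 51/11980.
Target odds = 0.98/0.02 = 49.
Need 2.2ⁿ ≥ 49 ÷ (51/11980) = 587020/51.
2.2¹¹ ≈5843.18 falls short of 587020/51 but 2.2¹² ≈12855 reaches it, so n = 12.

12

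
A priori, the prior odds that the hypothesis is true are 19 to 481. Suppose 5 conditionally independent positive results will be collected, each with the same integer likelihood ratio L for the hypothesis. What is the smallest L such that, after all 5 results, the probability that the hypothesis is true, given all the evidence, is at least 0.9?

3

Prior odds = 19/481.
Target odds = 0.9/0.1 = 9.
Need L⁵ ≥ 9 ÷ (19/481) = 4329/19.
2⁵ = 32 < 4329/19 ≤ 243 = 3⁵, so L = 3.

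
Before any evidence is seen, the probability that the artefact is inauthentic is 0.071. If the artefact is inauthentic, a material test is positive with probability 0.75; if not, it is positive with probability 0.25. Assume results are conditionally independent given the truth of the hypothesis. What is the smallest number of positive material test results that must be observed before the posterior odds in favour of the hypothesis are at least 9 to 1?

Prior odds: 0.071 ÷ 0.929 = 71/929.
Likelihood ratio of a positive = 0.75/0.25 = 3.
Target odds = 9.
Need (71/929) × 3ⁿ ≥ 9, i.e. 3ⁿ ≥ 8361/71.
3⁴ = 81 falls short of 8361/71 but 3⁵ = 243 reaches it, so n = 5.

5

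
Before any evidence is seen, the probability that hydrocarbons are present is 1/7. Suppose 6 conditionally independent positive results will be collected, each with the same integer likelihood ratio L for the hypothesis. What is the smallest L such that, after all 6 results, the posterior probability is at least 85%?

Prior odds = (1/7)/(6/7) = 1/6.
Target odds = 0.85/0.15 = 17/3.
Need L⁶ ≥ 17/3 ÷ (1/6) = 34.
1⁶ = 1 < 34 ≤ 64 = 2⁶, so L = 2.

2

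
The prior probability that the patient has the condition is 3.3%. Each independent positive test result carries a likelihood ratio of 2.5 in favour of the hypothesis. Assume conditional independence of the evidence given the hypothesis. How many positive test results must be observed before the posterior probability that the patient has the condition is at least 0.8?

Prior odds = 0.033/0.967 = 33/967.
Likelihood ratio per positive test result = 2.5.
Target posterior odds = 0.8/0.2 = 4.
Require 2.5ⁿ ≥ 4 ÷ (33/967) = 3868/33.
2.5⁵ = 97.65625 falls short of 3868/33 but 2.5⁶ = 244.140625 reaches it, so n = 6.

6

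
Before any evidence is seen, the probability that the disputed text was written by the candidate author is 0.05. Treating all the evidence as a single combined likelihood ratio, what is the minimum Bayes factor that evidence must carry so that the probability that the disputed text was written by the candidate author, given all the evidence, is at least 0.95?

Prior odds = 0.05/0.95 = 1/19.
Target odds = 0.95/0.05 = 19.
Required Bayes factor = 19 ÷ (1/19) = 361.

361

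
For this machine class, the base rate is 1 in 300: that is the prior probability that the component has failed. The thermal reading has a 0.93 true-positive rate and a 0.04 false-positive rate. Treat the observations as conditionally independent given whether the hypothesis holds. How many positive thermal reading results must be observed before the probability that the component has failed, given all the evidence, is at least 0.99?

Prior odds: (1/300) ÷ (299/300) = 1/299.
Likelihood ratio of a positive result = 0.93/0.04 = 23.25.
Target posterior odds = 0.99/0.01 = 99.
Require 23.25ⁿ ≥ 99 ÷ (1/299) = 29601.
23.25³ = 804357/64 falls short of 29601 but 23.25⁴ = 74805201/256 reaches it, so n = 4.

4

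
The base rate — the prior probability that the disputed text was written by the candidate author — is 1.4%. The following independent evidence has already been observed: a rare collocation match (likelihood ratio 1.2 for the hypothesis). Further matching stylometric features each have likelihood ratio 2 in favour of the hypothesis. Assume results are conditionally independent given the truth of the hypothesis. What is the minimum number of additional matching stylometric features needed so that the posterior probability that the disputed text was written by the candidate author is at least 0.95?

Prior odds = 0.014/0.986 = 7/493.
Bayes factor of the evidence already in hand = 1.2.
Odds after that evidence = (7/493) × 1.2 = 42/2465.
Target odds = 0.95/0.05 = 19.
Need 2ⁿ ≥ 19 ÷ (42/2465) = 46835/42.
2¹⁰ = 1024 falls short of 46835/42 but 2¹¹ = 2048 reaches it, so n = 11.

11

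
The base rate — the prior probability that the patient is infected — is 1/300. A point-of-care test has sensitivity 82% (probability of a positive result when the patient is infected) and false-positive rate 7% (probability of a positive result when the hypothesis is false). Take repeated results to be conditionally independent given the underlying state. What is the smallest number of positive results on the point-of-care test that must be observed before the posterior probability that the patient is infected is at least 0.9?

Prior odds: (1/300) ÷ (299/300) = 1/299.
Likelihood ratio of a positive result = 0.82/0.07 = 82/7.
Target posterior odds = 0.9/0.1 = 9.
Require (82/7)ⁿ ≥ 9 ÷ (1/299) = 2691.
(82/7)³ = 551368/343 falls short of 2691 but (82/7)⁴ = 45212176/2401 reaches it, so n = 4.

4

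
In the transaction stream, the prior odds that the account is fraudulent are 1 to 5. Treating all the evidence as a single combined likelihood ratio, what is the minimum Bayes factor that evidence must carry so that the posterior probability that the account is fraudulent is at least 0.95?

Prior odds = 0.2.
Target odds = 0.95/0.05 = 19.
Required Bayes factor = 19 ÷ 0.2 = 95.

95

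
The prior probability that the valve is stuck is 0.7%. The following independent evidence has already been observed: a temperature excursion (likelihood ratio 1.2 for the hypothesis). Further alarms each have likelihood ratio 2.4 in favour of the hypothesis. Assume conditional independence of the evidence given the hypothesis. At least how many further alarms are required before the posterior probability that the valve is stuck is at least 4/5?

Prior odds = 0.007/0.993 = 7/993.
Bayes factor of the evidence already in hand = 1.2.
Odds after that evidence = (7/993) × 1.2 = 14/1655.
Target odds = 0.8/0.2 = 4.
Need 2.4ⁿ ≥ 4 ÷ (14/1655) = 3310/7.
2.4⁷ = 35831808/78125 falls short of 3310/7 but 2.4⁸ = 429981696/390625 reaches it, so n = 8.

8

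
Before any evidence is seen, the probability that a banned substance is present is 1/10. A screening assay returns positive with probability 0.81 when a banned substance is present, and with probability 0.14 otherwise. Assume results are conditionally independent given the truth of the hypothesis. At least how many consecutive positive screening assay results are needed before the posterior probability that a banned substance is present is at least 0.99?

Prior odds: 0.1 ÷ 0.9 = 1/9.
Likelihood ratio of a positive result = 0.81/0.14 = 81/14.
Target odds: 0.99 ÷ 0.01 = 99.
Require (81/14)ⁿ ≥ 99 ÷ (1/9) = 891.
(81/14)³ = 531441/2744 falls short of 891 but (81/14)⁴ = 43046721/38416 reaches it, so n = 4.

4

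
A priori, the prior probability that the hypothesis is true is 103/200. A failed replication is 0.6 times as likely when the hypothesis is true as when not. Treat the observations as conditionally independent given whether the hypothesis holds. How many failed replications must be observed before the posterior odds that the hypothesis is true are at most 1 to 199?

Prior odds: 0.515 ÷ 0.485 = 103/97.
Likelihood ratio per failed replication = 0.6.
Target odds = 1/199.
Need (103/97) × 0.6ⁿ ≤ 1/199, i.e. 0.6ⁿ ≤ 97/20497.
0.6¹⁰ = 59049/9765625 is still above 97/20497 but 0.6¹¹ = 177147/48828125 is at or below it, so n = 11.

11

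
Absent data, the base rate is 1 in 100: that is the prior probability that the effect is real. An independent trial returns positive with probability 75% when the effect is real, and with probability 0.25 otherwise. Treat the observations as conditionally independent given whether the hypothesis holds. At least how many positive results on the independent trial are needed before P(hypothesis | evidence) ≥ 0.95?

Prior odds = 0.01/0.99 = 1/99.
Likelihood ratio of a positive result = 0.75/0.25 = 3.
Target odds: 0.95 ÷ 0.05 = 19.
Need (1/99) × 3ⁿ ≥ 19, i.e. 3ⁿ ≥ 1881.
3⁶ = 729 falls short of 1881 but 3⁷ = 2187 reaches it, so n = 7.

7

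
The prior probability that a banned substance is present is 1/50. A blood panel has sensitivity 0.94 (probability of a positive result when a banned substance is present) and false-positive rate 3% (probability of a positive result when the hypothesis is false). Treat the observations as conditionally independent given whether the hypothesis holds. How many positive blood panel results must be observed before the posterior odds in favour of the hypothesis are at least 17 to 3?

Prior odds: 0.02 ÷ 0.98 = 1/49.
Likelihood ratio of a positive result = 0.94/0.03 = 94/3.
Target odds = 17/3.
Require (94/3)ⁿ ≥ 17/3 ÷ (1/49) = 833/3.
(94/3)¹ = 94/3 falls short of 833/3 but (94/3)² = 8836/9 reaches it, so n = 2.

2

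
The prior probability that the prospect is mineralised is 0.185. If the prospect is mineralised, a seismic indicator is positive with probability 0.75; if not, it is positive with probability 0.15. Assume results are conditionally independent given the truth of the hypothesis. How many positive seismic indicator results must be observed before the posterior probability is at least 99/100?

Prior odds: 0.185 ÷ 0.815 = 37/163.
Likelihood ratio of a positive = 0.75/0.15 = 5.
Target odds: 0.99 ÷ 0.01 = 99.
Need (37/163) × 5ⁿ ≥ 99, i.e. 5ⁿ ≥ 16137/37.
5³ = 125 falls short of 16137/37 but 5⁴ = 625 reaches it, so n = 4.

4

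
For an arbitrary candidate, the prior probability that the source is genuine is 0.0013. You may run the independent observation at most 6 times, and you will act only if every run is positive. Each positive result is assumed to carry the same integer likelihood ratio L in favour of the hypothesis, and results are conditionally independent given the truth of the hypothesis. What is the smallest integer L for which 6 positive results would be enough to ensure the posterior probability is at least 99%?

7

Prior odds = 0.0013/0.9987 = 13/9987.
Target odds = 0.99/0.01 = 99.
Need L⁶ ≥ 99 ÷ (13/9987) = 988713/13.
6⁶ = 46656 < 988713/13 ≤ 117649 = 7⁶, so L = 7.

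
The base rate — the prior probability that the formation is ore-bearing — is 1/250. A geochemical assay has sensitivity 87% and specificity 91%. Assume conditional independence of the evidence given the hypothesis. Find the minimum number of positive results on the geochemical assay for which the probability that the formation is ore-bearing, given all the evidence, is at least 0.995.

5

Prior odds: 0.004 ÷ 0.996 = 1/249.
False-positive rate = 1 − 0.91 = 0.09; likelihood ratio of a positive = 0.87/0.09 = 29/3.
Target posterior odds = 0.995/0.005 = 199.
Need (1/249) × (29/3)ⁿ ≥ 199, i.e. (29/3)ⁿ ≥ 49551.
(29/3)⁴ = 707281/81 falls short of 49551 but (29/3)⁵ = 20511149/243 reaches it, so n = 5.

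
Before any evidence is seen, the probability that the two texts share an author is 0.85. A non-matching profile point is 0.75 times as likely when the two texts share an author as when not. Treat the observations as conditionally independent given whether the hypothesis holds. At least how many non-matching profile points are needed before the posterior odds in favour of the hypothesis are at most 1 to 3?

10

Prior odds: 0.85 ÷ 0.15 = 17/3.
Likelihood ratio per non-matching profile point = 0.75.
Target odds = 1/3.
Need (17/3) × 0.75ⁿ ≤ 1/3, i.e. 0.75ⁿ ≤ 1/17.
0.75⁹ = 19683/262144 is still above 1/17 but 0.75¹⁰ = 59049/1048576 is at or below it, so n = 10.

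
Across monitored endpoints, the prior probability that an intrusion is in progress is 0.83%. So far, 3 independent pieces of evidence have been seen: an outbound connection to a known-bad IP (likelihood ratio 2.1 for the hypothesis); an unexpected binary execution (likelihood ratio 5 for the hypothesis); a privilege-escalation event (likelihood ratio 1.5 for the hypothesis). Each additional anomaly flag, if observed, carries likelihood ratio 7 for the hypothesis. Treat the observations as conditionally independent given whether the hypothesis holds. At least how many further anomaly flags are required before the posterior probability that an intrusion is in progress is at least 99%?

4

Prior odds = 0.0083/0.9917 = 83/9917.
Combined Bayes factor of the evidence already in hand = 2.1 × 5 × 1.5 = 15.75.
Odds after that evidence = (83/9917) × 15.75 = 5229/39668.
Target odds = 0.99/0.01 = 99.
Need 7ⁿ ≥ 99 ÷ (5229/39668) = 436348/581.
7³ = 343 falls short of 436348/581 but 7⁴ = 2401 reaches it, so n = 4.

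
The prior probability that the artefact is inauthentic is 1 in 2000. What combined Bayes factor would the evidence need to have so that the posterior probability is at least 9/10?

Prior odds = 0.0005/0.9995 = 1/1999.
Target odds = 0.9/0.1 = 9.
Required Bayes factor = 9 ÷ (1/1999) = 17991.

17991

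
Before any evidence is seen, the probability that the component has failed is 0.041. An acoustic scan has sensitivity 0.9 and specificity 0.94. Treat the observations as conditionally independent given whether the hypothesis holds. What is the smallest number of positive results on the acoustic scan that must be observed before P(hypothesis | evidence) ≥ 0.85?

Prior odds: 0.041 ÷ 0.959 = 41/959.
False-positive rate = 1 − 0.94 = 0.06; likelihood ratio of a positive = 0.9/0.06 = 15.
Target posterior odds = 0.85/0.15 = 17/3.
Require 15ⁿ ≥ 17/3 ÷ (41/959) = 16303/123.
15¹ = 15 falls short of 16303/123 but 15² = 225 reaches it, so n = 2.

2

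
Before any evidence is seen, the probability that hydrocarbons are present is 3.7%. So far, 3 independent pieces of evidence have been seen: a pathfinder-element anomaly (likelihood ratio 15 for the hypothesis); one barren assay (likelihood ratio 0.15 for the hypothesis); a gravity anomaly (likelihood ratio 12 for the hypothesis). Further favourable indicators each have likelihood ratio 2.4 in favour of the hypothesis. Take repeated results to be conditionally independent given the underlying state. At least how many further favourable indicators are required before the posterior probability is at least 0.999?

8

Prior odds = 0.037/0.963 = 37/963.
Combined Bayes factor of the evidence already in hand = 15 × 0.15 × 12 = 27.
Odds after that evidence = (37/963) × 27 = 111/107.
Target odds = 0.999/0.001 = 999.
Need 2.4ⁿ ≥ 999 ÷ (111/107) = 963.
2.4⁷ = 35831808/78125 falls short of 963 but 2.4⁸ = 429981696/390625 reaches it, so n = 8.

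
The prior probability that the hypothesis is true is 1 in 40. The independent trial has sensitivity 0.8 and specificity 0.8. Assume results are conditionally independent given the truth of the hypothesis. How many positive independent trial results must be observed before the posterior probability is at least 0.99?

Prior odds: 0.025 ÷ 0.975 = 1/39.
False-positive rate = 1 − 0.8 = 0.2; likelihood ratio of a positive = 0.8/0.2 = 4.
Target odds: 0.99 ÷ 0.01 = 99.
Need (1/39) × 4ⁿ ≥ 99, i.e. 4ⁿ ≥ 3861.
4⁵ = 1024 falls short of 3861 but 4⁶ = 4096 reaches it, so n = 6.

6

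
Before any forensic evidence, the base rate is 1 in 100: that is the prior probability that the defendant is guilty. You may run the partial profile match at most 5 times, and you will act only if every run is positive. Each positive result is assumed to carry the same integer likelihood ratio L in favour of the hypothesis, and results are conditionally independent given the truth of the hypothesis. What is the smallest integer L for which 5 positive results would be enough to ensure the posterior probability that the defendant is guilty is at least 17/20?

Prior odds = 0.01/0.99 = 1/99.
Target odds = 0.85/0.15 = 17/3.
Need L⁵ ≥ 17/3 ÷ (1/99) = 561.
3⁵ = 243 < 561 ≤ 1024 = 4⁵, so L = 4.

4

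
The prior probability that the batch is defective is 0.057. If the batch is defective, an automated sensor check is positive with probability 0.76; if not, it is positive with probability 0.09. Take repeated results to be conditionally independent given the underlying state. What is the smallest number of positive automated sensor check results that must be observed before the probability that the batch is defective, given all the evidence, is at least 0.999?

5

Prior odds: 0.057 ÷ 0.943 = 57/943.
Likelihood ratio of a positive = 0.76/0.09 = 76/9.
Target odds: 0.999 ÷ 0.001 = 999.
Need (57/943) × (76/9)ⁿ ≥ 999, i.e. (76/9)ⁿ ≥ 314019/19.
(76/9)⁴ = 33362176/6561 falls short of 314019/19 but (76/9)⁵ ≈42939.3 reaches it, so n = 5.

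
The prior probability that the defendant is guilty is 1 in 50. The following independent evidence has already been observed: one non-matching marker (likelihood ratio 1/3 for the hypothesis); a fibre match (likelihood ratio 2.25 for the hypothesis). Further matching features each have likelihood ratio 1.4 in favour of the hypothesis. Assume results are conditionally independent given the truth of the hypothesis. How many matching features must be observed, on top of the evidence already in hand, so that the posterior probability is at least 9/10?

19

Prior odds = 0.02/0.98 = 1/49.
Combined Bayes factor of the evidence already in hand = (1/3) × 2.25 = 0.75.
Odds after that evidence = (1/49) × 0.75 = 3/196.
Target odds = 0.9/0.1 = 9.
Need 1.4ⁿ ≥ 9 ÷ (3/196) = 588.
1.4¹⁸ ≈426.879 falls short of 588 but 1.4¹⁹ ≈597.63 reaches it, so n = 19.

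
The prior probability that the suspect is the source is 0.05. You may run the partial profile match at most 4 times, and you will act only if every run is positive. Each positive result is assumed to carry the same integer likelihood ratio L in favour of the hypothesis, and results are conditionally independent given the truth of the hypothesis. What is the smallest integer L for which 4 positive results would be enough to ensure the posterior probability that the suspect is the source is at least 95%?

5

Prior odds = 0.05/0.95 = 1/19.
Target odds = 0.95/0.05 = 19.
Need L⁴ ≥ 19 ÷ (1/19) = 361.
4⁴ = 256 < 361 ≤ 625 = 5⁴, so L = 5.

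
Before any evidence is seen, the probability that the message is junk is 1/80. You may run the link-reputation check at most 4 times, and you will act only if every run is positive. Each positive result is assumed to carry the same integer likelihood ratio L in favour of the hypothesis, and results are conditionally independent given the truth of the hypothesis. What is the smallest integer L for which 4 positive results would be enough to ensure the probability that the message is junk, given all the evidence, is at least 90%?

6

Prior odds = 0.0125/0.9875 = 1/79.
Target odds = 0.9/0.1 = 9.
Need L⁴ ≥ 9 ÷ (1/79) = 711.
5⁴ = 625 < 711 ≤ 1296 = 6⁴, so L = 6.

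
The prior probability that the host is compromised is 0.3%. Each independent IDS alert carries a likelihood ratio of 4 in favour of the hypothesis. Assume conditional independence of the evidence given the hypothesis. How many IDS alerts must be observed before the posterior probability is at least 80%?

Prior odds = 0.003/0.997 = 3/997.
Likelihood ratio per IDS alert = 4.
Target odds: 0.8 ÷ 0.2 = 4.
Require 4ⁿ ≥ 4 ÷ (3/997) = 3988/3.
4⁵ = 1024 falls short of 3988/3 but 4⁶ = 4096 reaches it, so n = 6.

6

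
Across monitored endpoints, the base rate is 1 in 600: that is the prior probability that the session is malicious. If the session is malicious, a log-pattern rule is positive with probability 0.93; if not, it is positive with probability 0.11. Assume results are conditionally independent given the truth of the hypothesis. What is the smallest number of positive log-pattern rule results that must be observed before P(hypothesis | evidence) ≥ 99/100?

6

Prior odds: (1/600) ÷ (599/600) = 1/599.
Likelihood ratio of a positive = 0.93/0.11 = 93/11.
Target posterior odds = 0.99/0.01 = 99.
Need (1/599) × (93/11)ⁿ ≥ 99, i.e. (93/11)ⁿ ≥ 59301.
(93/11)⁵ ≈43196.8 falls short of 59301 but (93/11)⁶ ≈365209 reaches it, so n = 6.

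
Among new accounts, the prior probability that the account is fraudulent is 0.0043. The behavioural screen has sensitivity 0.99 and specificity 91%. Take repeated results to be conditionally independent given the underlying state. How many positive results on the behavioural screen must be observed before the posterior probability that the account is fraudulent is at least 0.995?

Prior odds: 0.0043 ÷ 0.9957 = 43/9957.
False-positive rate = 1 − 0.91 = 0.09; likelihood ratio of a positive = 0.99/0.09 = 11.
Target odds: 0.995 ÷ 0.005 = 199.
Need (43/9957) × 11ⁿ ≥ 199, i.e. 11ⁿ ≥ 1981443/43.
11⁴ = 14641 falls short of 1981443/43 but 11⁵ = 161051 reaches it, so n = 5.

5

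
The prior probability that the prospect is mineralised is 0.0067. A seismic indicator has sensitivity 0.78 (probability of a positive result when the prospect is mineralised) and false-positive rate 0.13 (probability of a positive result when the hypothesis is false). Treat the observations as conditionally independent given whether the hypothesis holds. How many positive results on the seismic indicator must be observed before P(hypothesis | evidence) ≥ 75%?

Prior odds: 0.0067 ÷ 0.9933 = 67/9933.
Likelihood ratio of a positive result = 0.78/0.13 = 6.
Target posterior odds = 0.75/0.25 = 3.
Need (67/9933) × 6ⁿ ≥ 3, i.e. 6ⁿ ≥ 29799/67.
6³ = 216 falls short of 29799/67 but 6⁴ = 1296 reaches it, so n = 4.

4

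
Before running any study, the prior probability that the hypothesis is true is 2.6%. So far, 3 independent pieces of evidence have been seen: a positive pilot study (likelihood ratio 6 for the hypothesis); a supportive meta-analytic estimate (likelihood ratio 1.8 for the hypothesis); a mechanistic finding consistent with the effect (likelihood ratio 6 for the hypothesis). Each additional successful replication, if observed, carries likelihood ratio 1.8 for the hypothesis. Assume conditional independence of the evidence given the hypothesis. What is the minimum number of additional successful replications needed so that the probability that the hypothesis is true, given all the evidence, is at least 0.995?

9

Prior odds = 0.026/0.974 = 13/487.
Combined Bayes factor of the evidence already in hand = 6 × 1.8 × 6 = 64.8.
Odds after that evidence = (13/487) × 64.8 = 4212/2435.
Target odds = 0.995/0.005 = 199.
Need 1.8ⁿ ≥ 199 ÷ (4212/2435) = 484565/4212.
1.8⁸ = 43046721/390625 falls short of 484565/4212 but 1.8⁹ = 387420489/1953125 reaches it, so n = 9.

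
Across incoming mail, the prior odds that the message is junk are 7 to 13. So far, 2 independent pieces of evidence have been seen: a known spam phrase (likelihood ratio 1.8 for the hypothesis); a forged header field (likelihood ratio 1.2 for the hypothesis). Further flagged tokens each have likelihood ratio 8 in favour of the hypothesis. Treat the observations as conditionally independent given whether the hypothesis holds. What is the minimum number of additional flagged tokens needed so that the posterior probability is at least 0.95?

Prior odds = 7/13.
Combined Bayes factor of the evidence already in hand = 1.8 × 1.2 = 2.16.
Odds after that evidence = (7/13) × 2.16 = 378/325.
Target odds = 0.95/0.05 = 19.
Need 8ⁿ ≥ 19 ÷ (378/325) = 6175/378.
8¹ = 8 falls short of 6175/378 but 8² = 64 reaches it, so n = 2.

2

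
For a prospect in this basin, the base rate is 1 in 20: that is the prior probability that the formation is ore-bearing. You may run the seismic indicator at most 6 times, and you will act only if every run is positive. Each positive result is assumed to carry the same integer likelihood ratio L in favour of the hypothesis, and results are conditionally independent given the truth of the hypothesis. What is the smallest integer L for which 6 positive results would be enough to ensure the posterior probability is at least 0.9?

Prior odds = 0.05/0.95 = 1/19.
Target odds = 0.9/0.1 = 9.
Need L⁶ ≥ 9 ÷ (1/19) = 171.
2⁶ = 64 < 171 ≤ 729 = 3⁶, so L = 3.

3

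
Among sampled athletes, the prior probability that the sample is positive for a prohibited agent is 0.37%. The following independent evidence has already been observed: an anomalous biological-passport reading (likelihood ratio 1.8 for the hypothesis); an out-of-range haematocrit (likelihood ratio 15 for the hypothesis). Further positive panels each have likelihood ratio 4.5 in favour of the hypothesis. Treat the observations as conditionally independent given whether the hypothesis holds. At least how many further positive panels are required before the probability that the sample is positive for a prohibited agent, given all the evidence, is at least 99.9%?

7

Prior odds = 0.0037/0.9963 = 37/9963.
Combined Bayes factor of the evidence already in hand = 1.8 × 15 = 27.
Odds after that evidence = (37/9963) × 27 = 37/369.
Target odds = 0.999/0.001 = 999.
Need 4.5ⁿ ≥ 999 ÷ (37/369) = 9963.
4.5⁶ = 8303.765625 falls short of 9963 but 4.5⁷ = 4782969/128 reaches it, so n = 7.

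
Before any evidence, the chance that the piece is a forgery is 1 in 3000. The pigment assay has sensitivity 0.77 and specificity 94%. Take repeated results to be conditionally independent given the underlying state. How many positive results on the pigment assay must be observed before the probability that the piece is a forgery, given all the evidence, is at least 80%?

4

Prior odds = (1/3000)/(2999/3000) = 1/2999.
False-positive rate = 1 − 0.94 = 0.06; likelihood ratio of a positive = 0.77/0.06 = 77/6.
Target posterior odds = 0.8/0.2 = 4.
Require (77/6)ⁿ ≥ 4 ÷ (1/2999) = 11996.
(77/6)³ = 456533/216 falls short of 11996 but (77/6)⁴ = 35153041/1296 reaches it, so n = 4.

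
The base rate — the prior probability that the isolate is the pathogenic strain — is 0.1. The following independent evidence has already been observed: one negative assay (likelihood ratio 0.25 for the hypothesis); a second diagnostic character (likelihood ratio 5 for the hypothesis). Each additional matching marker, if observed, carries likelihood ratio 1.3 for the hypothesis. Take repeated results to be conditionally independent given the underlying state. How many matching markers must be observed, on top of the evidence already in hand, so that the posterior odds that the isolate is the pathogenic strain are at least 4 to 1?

Prior odds = 0.1/0.9 = 1/9.
Combined Bayes factor of the evidence already in hand = 0.25 × 5 = 1.25.
Odds after that evidence = (1/9) × 1.25 = 5/36.
Target odds = 4.
Need 1.3ⁿ ≥ 4 ÷ (5/36) = 28.8.
1.3¹² ≈23.2981 falls short of 28.8 but 1.3¹³ ≈30.2875 reaches it, so n = 13.

13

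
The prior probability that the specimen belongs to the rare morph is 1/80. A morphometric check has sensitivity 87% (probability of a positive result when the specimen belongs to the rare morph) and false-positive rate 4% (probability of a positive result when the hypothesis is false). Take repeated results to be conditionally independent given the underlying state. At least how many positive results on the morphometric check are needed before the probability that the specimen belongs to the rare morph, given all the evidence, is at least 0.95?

3

Prior odds = 0.0125/0.9875 = 1/79.
Likelihood ratio of a positive result = 0.87/0.04 = 21.75.
Target odds: 0.95 ÷ 0.05 = 19.
Need (1/79) × 21.75ⁿ ≥ 19, i.e. 21.75ⁿ ≥ 1501.
21.75² = 473.0625 falls short of 1501 but 21.75³ = 658503/64 reaches it, so n = 3.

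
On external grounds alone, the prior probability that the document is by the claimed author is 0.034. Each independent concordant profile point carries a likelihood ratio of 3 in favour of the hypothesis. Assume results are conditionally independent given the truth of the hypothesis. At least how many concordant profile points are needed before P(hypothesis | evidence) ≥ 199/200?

8

Prior odds = 0.034/0.966 = 17/483.
Likelihood ratio per concordant profile point = 3.
Target odds: 0.995 ÷ 0.005 = 199.
Need (17/483) × 3ⁿ ≥ 199, i.e. 3ⁿ ≥ 96117/17.
3⁷ = 2187 falls short of 96117/17 but 3⁸ = 6561 reaches it, so n = 8.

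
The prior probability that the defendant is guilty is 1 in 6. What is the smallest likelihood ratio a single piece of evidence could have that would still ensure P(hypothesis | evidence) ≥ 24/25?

120

Prior odds = (1/6)/(5/6) = 0.2.
Target odds = 0.96/0.04 = 24.
Required Bayes factor = 24 ÷ 0.2 = 120.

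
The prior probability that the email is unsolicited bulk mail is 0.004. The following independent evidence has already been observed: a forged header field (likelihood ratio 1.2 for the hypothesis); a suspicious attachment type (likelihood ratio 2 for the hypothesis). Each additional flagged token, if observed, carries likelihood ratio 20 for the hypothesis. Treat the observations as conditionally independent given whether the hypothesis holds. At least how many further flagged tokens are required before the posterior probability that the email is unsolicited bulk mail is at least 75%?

Prior odds = 0.004/0.996 = 1/249.
Combined Bayes factor of the evidence already in hand = 1.2 × 2 = 2.4.
Odds after that evidence = (1/249) × 2.4 = 4/415.
Target odds = 0.75/0.25 = 3.
Need 20ⁿ ≥ 3 ÷ (4/415) = 311.25.
20¹ = 20 falls short of 311.25 but 20² = 400 reaches it, so n = 2.

2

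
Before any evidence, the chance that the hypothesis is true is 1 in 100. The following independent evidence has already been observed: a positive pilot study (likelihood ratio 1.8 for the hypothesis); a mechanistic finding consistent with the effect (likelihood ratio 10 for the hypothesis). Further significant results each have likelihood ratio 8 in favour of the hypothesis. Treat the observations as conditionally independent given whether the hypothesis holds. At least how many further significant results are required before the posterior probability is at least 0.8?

2

Prior odds = 0.01/0.99 = 1/99.
Combined Bayes factor of the evidence already in hand = 1.8 × 10 = 18.
Odds after that evidence = (1/99) × 18 = 2/11.
Target odds = 0.8/0.2 = 4.
Need 8ⁿ ≥ 4 ÷ (2/11) = 22.
8¹ = 8 falls short of 22 but 8² = 64 reaches it, so n = 2.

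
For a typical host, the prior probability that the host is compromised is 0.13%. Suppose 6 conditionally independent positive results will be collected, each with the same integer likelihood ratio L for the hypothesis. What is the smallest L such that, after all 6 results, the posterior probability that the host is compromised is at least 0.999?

10

Prior odds = 0.0013/0.9987 = 13/9987.
Target odds = 0.999/0.001 = 999.
Need L⁶ ≥ 999 ÷ (13/9987) = 9977013/13.
9⁶ = 531441 < 9977013/13 ≤ 1000000 = 10⁶, so L = 10.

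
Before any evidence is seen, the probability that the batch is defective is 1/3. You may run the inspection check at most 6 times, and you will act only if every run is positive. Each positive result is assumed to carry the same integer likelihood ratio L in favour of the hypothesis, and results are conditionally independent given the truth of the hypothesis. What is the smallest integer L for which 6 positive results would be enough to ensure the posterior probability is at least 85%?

2

Prior odds = (1/3)/(2/3) = 0.5.
Target odds = 0.85/0.15 = 17/3.
Need L⁶ ≥ 17/3 ÷ 0.5 = 34/3.
1⁶ = 1 < 34/3 ≤ 64 = 2⁶, so L = 2.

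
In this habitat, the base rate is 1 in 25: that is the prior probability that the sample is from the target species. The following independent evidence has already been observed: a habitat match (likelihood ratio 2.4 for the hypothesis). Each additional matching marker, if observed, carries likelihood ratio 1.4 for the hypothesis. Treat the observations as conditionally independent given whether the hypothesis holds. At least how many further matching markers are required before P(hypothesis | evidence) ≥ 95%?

Prior odds = 0.04/0.96 = 1/24.
Bayes factor of the evidence already in hand = 2.4.
Odds after that evidence = (1/24) × 2.4 = 0.1.
Target odds = 0.95/0.05 = 19.
Need 1.4ⁿ ≥ 19 ÷ 0.1 = 190.
1.4¹⁵ ≈155.568 falls short of 190 but 1.4¹⁶ ≈217.795 reaches it, so n = 16.

16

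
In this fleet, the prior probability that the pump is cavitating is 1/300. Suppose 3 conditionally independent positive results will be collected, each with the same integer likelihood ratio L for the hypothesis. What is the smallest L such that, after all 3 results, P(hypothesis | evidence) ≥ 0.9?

Prior odds = (1/300)/(299/300) = 1/299.
Target odds = 0.9/0.1 = 9.
Need L³ ≥ 9 ÷ (1/299) = 2691.
13³ = 2197 < 2691 ≤ 2744 = 14³, so L = 14.

14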